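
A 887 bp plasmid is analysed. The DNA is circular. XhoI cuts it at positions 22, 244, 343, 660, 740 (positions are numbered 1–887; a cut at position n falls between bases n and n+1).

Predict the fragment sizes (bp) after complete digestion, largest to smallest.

Circular molecule, 5 cuts → 5 fragments:
  244 − 22 = 222 bp
  343 − 244 = 99 bp
  660 − 343 = 317 bp
  740 − 660 = 80 bp
  wrap: 887 − 740 + 22 = 169 bp
Sorted largest to smallest: 317, 222, 169, 99, 80 bp.

317, 222, 169, 99, 80 bp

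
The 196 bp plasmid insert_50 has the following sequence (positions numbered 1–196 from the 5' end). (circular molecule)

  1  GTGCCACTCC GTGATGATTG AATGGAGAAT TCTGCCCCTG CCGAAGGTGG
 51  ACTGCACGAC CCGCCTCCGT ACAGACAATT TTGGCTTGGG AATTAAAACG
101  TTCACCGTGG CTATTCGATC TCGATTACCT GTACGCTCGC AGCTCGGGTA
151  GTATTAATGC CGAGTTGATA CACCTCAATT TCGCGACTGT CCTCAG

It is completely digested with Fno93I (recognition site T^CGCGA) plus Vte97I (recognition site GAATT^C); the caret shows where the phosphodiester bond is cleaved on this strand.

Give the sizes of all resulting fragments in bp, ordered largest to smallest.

150, 46 bp

The Fno93I site (TCGCGA) starts at position 181.
Fno93I cuts after the first base of each site, so after position 181.
The Vte97I site (GAATTC) starts at position 27.
Vte97I cuts after base 5 of each site (before the last base), so after position 31.
Combined cut positions: 31, 181.
Circular molecule, 2 cuts → 2 fragments:
  32–181 → 150 bp
  182–196 then 1–31 → 15 + 31 = 46 bp
Sorted largest to smallest: 150, 46 bp.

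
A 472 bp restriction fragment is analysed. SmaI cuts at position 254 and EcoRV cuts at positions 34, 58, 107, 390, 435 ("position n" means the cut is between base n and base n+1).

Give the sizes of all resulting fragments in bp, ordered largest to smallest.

147, 136, 49, 45, 37, 34, 24 bp

Combined cut positions (sorted): 34, 58, 107, 254, 390, 435.
Linear molecule, 6 cuts → 7 fragments:
  34 − 0 = 34 bp
  58 − 34 = 24 bp
  107 − 58 = 49 bp
  254 − 107 = 147 bp
  390 − 254 = 136 bp
  435 − 390 = 45 bp
  472 − 435 = 37 bp
Sorted largest to smallest: 147, 136, 49, 45, 37, 34, 24 bp.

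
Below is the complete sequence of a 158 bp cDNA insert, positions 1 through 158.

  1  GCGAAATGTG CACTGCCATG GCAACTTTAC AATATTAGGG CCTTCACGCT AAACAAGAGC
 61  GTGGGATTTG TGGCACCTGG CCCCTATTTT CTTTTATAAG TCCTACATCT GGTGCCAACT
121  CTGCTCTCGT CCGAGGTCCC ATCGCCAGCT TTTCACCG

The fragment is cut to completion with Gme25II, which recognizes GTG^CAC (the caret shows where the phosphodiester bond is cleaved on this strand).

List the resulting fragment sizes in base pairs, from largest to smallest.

The Gme25II site (GTGCAC) starts at position 8.
Gme25II cuts after base 3 of each site, so after position 10.
Linear molecule, 1 cut → 2 fragments:
  1–10 → 10 bp
  11–158 → 148 bp
Sorted largest to smallest: 148, 10 bp.

148, 10 bp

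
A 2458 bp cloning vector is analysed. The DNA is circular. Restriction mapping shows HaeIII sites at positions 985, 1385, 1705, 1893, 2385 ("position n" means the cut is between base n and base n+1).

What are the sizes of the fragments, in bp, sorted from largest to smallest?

Circular molecule, 5 cuts → 5 fragments:
  1385 − 985 = 400 bp
  1705 − 1385 = 320 bp
  1893 − 1705 = 188 bp
  2385 − 1893 = 492 bp
  wrap: 2458 − 2385 + 985 = 1058 bp
Sorted largest to smallest: 1058, 492, 400, 320, 188 bp.

1058, 492, 400, 320, 188 bp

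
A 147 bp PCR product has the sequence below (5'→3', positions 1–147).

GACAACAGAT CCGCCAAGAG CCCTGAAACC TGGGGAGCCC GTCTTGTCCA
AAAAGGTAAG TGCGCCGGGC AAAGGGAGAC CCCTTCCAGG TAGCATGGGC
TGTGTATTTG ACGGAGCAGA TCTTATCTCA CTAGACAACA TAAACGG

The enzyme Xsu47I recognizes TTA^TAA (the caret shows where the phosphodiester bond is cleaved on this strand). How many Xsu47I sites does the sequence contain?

No occurrence of TTATAA is present in the sequence.
Xsu47I does not cut: 0 sites.

0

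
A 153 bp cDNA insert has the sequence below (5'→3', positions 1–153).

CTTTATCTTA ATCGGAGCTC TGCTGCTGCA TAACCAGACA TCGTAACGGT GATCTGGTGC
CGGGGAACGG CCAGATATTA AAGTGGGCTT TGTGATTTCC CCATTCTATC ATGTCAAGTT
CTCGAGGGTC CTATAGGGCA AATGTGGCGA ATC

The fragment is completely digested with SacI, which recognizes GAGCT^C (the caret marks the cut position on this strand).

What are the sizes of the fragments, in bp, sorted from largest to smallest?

134, 19 bp

The SacI site (GAGCTC) starts at position 15.
SacI cuts after base 5 of each site (before the last base), so after position 19.
Linear molecule, 1 cut → 2 fragments:
  1–19 → 19 bp
  20–153 → 134 bp
Sorted largest to smallest: 134, 19 bp.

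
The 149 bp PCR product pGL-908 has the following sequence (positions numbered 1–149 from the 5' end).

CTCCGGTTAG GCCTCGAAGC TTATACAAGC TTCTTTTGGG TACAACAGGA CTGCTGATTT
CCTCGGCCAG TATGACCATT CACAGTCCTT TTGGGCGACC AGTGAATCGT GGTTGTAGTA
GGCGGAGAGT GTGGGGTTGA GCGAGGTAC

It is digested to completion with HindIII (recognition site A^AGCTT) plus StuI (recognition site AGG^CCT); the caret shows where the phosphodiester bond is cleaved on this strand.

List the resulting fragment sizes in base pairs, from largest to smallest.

122, 11, 10, 6 bp

HindIII sites (AAGCTT) start at positions 17, 27.
HindIII cuts after the first base of each site, so after positions 17, 27.
The StuI site (AGGCCT) starts at position 9.
StuI cuts after base 3 of each site, so after position 11.
Combined cut positions: 11, 17, 27.
Linear molecule, 3 cuts → 4 fragments:
  1–11 → 11 bp
  12–17 → 6 bp
  18–27 → 10 bp
  28–149 → 122 bp
Sorted largest to smallest: 122, 11, 10, 6 bp.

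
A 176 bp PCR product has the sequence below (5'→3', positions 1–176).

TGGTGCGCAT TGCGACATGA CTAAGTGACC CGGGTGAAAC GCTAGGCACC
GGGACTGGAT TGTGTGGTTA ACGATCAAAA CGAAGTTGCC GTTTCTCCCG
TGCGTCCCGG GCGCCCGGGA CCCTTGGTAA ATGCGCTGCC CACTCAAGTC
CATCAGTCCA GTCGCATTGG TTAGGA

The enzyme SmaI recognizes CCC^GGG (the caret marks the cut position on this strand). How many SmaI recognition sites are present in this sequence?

3

CCCGGG occurs starting at positions 29, 106, 114.
SmaI cuts at 3 sites.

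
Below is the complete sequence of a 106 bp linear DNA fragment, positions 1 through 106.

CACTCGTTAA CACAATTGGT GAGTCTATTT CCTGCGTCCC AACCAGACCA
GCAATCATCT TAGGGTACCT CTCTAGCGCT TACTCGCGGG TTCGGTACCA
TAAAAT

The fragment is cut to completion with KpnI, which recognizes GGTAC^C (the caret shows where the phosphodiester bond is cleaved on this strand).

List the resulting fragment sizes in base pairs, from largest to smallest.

KpnI sites (GGTACC) start at positions 64, 94.
KpnI cuts after base 5 of each site (before the last base), so after positions 68, 98.
Linear molecule, 2 cuts → 3 fragments:
  1–68 → 68 bp
  69–98 → 30 bp
  99–106 → 8 bp
Sorted largest to smallest: 68, 30, 8 bp.

68, 30, 8 bp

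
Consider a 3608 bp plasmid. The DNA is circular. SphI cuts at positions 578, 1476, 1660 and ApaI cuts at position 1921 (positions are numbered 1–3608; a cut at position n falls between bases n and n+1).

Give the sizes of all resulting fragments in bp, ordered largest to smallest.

Combined cut positions (sorted): 578, 1476, 1660, 1921.
Circular molecule, 4 cuts → 4 fragments:
  1476 − 578 = 898 bp
  1660 − 1476 = 184 bp
  1921 − 1660 = 261 bp
  wrap: 3608 − 1921 + 578 = 2265 bp
Sorted largest to smallest: 2265, 898, 261, 184 bp.

2265, 898, 261, 184 bp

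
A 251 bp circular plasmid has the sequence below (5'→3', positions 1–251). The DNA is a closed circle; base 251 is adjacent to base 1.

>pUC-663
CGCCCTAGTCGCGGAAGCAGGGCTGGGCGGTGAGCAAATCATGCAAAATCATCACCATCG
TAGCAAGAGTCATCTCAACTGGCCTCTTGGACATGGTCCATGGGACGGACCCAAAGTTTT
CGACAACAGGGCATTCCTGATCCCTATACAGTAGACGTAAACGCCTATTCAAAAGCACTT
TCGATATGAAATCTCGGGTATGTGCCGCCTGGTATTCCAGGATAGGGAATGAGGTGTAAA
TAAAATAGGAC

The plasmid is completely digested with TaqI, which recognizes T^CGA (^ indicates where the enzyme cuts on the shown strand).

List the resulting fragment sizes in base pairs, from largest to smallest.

190, 61 bp

TaqI sites (TCGA) start at positions 120, 181.
TaqI cuts after the first base of each site, so after positions 120, 181.
Circular molecule, 2 cuts → 2 fragments:
  121–181 → 61 bp
  182–251 then 1–120 → 70 + 120 = 190 bp
Sorted largest to smallest: 190, 61 bp.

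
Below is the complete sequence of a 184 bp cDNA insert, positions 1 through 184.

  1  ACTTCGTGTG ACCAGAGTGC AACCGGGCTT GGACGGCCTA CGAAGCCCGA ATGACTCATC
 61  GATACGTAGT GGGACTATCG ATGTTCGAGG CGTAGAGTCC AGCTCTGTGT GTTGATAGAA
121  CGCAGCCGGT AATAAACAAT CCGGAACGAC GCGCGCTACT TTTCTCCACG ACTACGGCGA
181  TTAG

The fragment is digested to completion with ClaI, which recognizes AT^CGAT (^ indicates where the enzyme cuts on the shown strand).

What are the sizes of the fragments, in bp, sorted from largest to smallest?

106, 59, 19 bp

ClaI sites (ATCGAT) start at positions 58, 77.
ClaI cuts after base 2 of each site, so after positions 59, 78.
Linear molecule, 2 cuts → 3 fragments:
  1–59 → 59 bp
  60–78 → 19 bp
  79–184 → 106 bp
Sorted largest to smallest: 106, 59, 19 bp.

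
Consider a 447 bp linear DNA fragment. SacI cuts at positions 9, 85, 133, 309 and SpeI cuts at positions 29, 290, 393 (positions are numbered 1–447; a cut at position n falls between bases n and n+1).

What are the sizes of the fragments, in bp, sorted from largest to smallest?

Combined cut positions (sorted): 9, 29, 85, 133, 290, 309, 393.
Linear molecule, 7 cuts → 8 fragments:
  9 − 0 = 9 bp
  29 − 9 = 20 bp
  85 − 29 = 56 bp
  133 − 85 = 48 bp
  290 − 133 = 157 bp
  309 − 290 = 19 bp
  393 − 309 = 84 bp
  447 − 393 = 54 bp
Sorted largest to smallest: 157, 84, 56, 54, 48, 20, 19, 9 bp.

157, 84, 56, 54, 48, 20, 19, 9 bp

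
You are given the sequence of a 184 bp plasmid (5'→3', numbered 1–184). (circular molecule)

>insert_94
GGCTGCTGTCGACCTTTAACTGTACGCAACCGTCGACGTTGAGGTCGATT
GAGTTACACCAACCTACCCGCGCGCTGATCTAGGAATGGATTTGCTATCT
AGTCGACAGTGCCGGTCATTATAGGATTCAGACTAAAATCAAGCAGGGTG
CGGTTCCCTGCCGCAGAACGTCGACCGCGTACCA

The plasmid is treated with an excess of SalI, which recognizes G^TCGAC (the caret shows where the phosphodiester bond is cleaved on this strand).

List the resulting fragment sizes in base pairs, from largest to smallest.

SalI sites (GTCGAC) start at positions 8, 32, 102, 170.
SalI cuts after the first base of each site, so after positions 8, 32, 102, 170.
Circular molecule, 4 cuts → 4 fragments:
  9–32 → 24 bp
  33–102 → 70 bp
  103–170 → 68 bp
  171–184 then 1–8 → 14 + 8 = 22 bp
Sorted largest to smallest: 70, 68, 24, 22 bp.

70, 68, 24, 22 bp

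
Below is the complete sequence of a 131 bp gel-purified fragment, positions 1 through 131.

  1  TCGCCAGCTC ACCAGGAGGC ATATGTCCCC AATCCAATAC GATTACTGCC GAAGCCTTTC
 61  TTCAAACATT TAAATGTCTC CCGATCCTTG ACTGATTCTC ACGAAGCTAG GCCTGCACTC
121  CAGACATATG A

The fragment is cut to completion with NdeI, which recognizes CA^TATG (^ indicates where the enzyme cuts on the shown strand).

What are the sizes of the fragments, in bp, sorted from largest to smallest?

105, 21, 5 bp

NdeI sites (CATATG) start at positions 20, 125.
NdeI cuts after base 2 of each site, so after positions 21, 126.
Linear molecule, 2 cuts → 3 fragments:
  1–21 → 21 bp
  22–126 → 105 bp
  127–131 → 5 bp
Sorted largest to smallest: 105, 21, 5 bp.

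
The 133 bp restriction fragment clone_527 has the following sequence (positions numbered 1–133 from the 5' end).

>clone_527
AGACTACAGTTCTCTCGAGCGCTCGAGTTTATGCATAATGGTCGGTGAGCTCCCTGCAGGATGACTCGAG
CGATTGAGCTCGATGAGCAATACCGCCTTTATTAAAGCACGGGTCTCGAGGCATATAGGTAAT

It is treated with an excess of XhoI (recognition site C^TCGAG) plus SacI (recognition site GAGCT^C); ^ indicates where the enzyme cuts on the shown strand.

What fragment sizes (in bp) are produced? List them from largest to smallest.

35, 29, 18, 15, 14, 14, 8 bp

XhoI sites (CTCGAG) start at positions 14, 22, 65, 115.
XhoI cuts after the first base of each site, so after positions 14, 22, 65, 115.
SacI sites (GAGCTC) start at positions 47, 76.
SacI cuts after base 5 of each site (before the last base), so after positions 51, 80.
Combined cut positions: 14, 22, 51, 65, 80, 115.
Linear molecule, 6 cuts → 7 fragments:
  1–14 → 14 bp
  15–22 → 8 bp
  23–51 → 29 bp
  52–65 → 14 bp
  66–80 → 15 bp
  81–115 → 35 bp
  116–133 → 18 bp
Sorted largest to smallest: 35, 29, 18, 15, 14, 14, 8 bp.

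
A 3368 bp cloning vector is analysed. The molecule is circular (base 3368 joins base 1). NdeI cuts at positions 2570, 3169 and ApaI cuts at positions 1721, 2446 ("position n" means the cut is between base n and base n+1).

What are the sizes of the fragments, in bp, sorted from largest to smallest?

Combined cut positions (sorted): 1721, 2446, 2570, 3169.
Circular molecule, 4 cuts → 4 fragments:
  2446 − 1721 = 725 bp
  2570 − 2446 = 124 bp
  3169 − 2570 = 599 bp
  wrap: 3368 − 3169 + 1721 = 1920 bp
Sorted largest to smallest: 1920, 725, 599, 124 bp.

1920, 725, 599, 124 bp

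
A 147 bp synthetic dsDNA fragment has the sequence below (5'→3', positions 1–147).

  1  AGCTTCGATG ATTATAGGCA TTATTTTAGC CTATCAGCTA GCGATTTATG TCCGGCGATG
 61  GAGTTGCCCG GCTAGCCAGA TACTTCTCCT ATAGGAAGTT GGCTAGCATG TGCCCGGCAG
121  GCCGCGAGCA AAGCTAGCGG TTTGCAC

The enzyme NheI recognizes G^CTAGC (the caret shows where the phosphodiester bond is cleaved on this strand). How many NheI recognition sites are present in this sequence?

4

GCTAGC occurs starting at positions 37, 71, 102, 133.
NheI cuts at 4 sites.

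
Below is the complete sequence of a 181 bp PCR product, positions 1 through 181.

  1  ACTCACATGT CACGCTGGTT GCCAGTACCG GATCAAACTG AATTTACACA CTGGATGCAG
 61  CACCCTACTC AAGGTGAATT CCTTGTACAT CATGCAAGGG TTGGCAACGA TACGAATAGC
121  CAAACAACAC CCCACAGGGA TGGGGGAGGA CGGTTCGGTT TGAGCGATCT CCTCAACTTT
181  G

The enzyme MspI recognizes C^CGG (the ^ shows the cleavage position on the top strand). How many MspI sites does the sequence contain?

1

CCGG occurs starting at position 28.
MspI cuts at 1 site.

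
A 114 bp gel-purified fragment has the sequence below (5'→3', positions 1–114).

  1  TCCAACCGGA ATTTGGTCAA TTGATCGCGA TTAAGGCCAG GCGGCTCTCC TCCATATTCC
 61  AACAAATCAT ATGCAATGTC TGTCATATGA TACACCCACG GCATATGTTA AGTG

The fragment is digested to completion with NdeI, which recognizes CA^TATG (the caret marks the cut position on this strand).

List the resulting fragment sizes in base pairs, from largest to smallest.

69, 18, 16, 11 bp

NdeI sites (CATATG) start at positions 68, 84, 102.
NdeI cuts after base 2 of each site, so after positions 69, 85, 103.
Linear molecule, 3 cuts → 4 fragments:
  1–69 → 69 bp
  70–85 → 16 bp
  86–103 → 18 bp
  104–114 → 11 bp
Sorted largest to smallest: 69, 18, 16, 11 bp.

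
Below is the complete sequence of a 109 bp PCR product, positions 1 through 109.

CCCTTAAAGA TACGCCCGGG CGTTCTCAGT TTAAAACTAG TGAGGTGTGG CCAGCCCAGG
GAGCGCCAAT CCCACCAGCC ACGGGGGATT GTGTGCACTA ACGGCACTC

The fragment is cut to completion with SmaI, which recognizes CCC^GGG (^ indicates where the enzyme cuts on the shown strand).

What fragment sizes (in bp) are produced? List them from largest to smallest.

92, 17 bp

The SmaI site (CCCGGG) starts at position 15.
SmaI cuts after base 3 of each site, so after position 17.
Linear molecule, 1 cut → 2 fragments:
  1–17 → 17 bp
  18–109 → 92 bp
Sorted largest to smallest: 92, 17 bp.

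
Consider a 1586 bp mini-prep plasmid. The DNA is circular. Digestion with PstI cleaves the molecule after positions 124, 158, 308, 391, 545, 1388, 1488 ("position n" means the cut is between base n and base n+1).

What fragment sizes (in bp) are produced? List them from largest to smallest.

Circular molecule, 7 cuts → 7 fragments:
  158 − 124 = 34 bp
  308 − 158 = 150 bp
  391 − 308 = 83 bp
  545 − 391 = 154 bp
  1388 − 545 = 843 bp
  1488 − 1388 = 100 bp
  wrap: 1586 − 1488 + 124 = 222 bp
Sorted largest to smallest: 843, 222, 154, 150, 100, 83, 34 bp.

843, 222, 154, 150, 100, 83, 34 bp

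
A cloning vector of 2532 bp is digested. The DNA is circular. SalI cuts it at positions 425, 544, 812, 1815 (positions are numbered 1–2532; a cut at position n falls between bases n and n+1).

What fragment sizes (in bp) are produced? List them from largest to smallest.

1142, 1003, 268, 119 bp

Circular molecule, 4 cuts → 4 fragments:
  544 − 425 = 119 bp
  812 − 544 = 268 bp
  1815 − 812 = 1003 bp
  wrap: 2532 − 1815 + 425 = 1142 bp
Sorted largest to smallest: 1142, 1003, 268, 119 bp.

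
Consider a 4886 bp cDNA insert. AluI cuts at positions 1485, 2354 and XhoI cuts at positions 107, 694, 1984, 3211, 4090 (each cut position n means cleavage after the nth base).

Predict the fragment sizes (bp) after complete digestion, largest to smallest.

879, 857, 796, 791, 587, 499, 370, 107 bp

Combined cut positions (sorted): 107, 694, 1485, 1984, 2354, 3211, 4090.
Linear molecule, 7 cuts → 8 fragments:
  107 − 0 = 107 bp
  694 − 107 = 587 bp
  1485 − 694 = 791 bp
  1984 − 1485 = 499 bp
  2354 − 1984 = 370 bp
  3211 − 2354 = 857 bp
  4090 − 3211 = 879 bp
  4886 − 4090 = 796 bp
Sorted largest to smallest: 879, 857, 796, 791, 587, 499, 370, 107 bp.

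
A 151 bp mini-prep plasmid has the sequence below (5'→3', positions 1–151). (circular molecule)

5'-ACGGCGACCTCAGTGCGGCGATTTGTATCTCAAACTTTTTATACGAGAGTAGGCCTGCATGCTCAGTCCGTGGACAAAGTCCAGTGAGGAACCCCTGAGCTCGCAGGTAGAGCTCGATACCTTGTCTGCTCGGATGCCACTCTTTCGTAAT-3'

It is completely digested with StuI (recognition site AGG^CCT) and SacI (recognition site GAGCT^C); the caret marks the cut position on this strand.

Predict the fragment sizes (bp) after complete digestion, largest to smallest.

The StuI site (AGGCCT) starts at position 51.
StuI cuts after base 3 of each site, so after position 53.
SacI sites (GAGCTC) start at positions 97, 110.
SacI cuts after base 5 of each site (before the last base), so after positions 101, 114.
Combined cut positions: 53, 101, 114.
Circular molecule, 3 cuts → 3 fragments:
  54–101 → 48 bp
  102–114 → 13 bp
  115–151 then 1–53 → 37 + 53 = 90 bp
Sorted largest to smallest: 90, 48, 13 bp.

90, 48, 13 bp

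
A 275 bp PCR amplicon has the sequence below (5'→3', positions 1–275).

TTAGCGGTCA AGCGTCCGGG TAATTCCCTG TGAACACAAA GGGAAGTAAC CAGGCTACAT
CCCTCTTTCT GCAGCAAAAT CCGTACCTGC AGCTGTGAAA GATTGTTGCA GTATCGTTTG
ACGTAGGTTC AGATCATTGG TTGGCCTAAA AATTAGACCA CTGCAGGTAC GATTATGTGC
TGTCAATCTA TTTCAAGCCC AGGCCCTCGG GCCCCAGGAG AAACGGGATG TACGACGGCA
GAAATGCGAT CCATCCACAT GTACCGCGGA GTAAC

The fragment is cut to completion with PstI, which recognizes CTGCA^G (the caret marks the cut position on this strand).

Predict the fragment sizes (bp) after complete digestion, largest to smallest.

110, 74, 73, 18 bp

PstI sites (CTGCAG) start at positions 69, 87, 161.
PstI cuts after base 5 of each site (before the last base), so after positions 73, 91, 165.
Linear molecule, 3 cuts → 4 fragments:
  1–73 → 73 bp
  74–91 → 18 bp
  92–165 → 74 bp
  166–275 → 110 bp
Sorted largest to smallest: 110, 74, 73, 18 bp.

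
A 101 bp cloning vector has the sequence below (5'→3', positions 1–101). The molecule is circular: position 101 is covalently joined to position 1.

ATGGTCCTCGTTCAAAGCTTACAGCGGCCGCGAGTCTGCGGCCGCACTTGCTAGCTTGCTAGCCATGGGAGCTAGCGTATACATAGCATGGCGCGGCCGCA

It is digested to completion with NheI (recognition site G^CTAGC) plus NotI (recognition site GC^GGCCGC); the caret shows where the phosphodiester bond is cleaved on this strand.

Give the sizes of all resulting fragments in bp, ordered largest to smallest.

32, 23, 14, 13, 11, 8 bp

NheI sites (GCTAGC) start at positions 50, 58, 71.
NheI cuts after the first base of each site, so after positions 50, 58, 71.
NotI sites (GCGGCCGC) start at positions 24, 38, 93.
NotI cuts after base 2 of each site, so after positions 25, 39, 94.
Combined cut positions: 25, 39, 50, 58, 71, 94.
Circular molecule, 6 cuts → 6 fragments:
  26–39 → 14 bp
  40–50 → 11 bp
  51–58 → 8 bp
  59–71 → 13 bp
  72–94 → 23 bp
  95–101 then 1–25 → 7 + 25 = 32 bp
Sorted largest to smallest: 32, 23, 14, 13, 11, 8 bp.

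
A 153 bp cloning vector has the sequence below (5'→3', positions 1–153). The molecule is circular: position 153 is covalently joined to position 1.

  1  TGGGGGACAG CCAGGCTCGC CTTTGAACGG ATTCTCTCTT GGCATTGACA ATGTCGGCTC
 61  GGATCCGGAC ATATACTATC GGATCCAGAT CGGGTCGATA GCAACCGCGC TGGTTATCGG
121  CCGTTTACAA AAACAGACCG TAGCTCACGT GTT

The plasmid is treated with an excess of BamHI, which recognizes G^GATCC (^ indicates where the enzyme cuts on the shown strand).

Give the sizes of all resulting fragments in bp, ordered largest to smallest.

133, 20 bp

BamHI sites (GGATCC) start at positions 61, 81.
BamHI cuts after the first base of each site, so after positions 61, 81.
Circular molecule, 2 cuts → 2 fragments:
  62–81 → 20 bp
  82–153 then 1–61 → 72 + 61 = 133 bp
Sorted largest to smallest: 133, 20 bp.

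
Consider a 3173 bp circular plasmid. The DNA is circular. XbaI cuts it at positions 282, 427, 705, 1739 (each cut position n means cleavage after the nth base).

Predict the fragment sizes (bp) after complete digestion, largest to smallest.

Circular molecule, 4 cuts → 4 fragments:
  427 − 282 = 145 bp
  705 − 427 = 278 bp
  1739 − 705 = 1034 bp
  wrap: 3173 − 1739 + 282 = 1716 bp
Sorted largest to smallest: 1716, 1034, 278, 145 bp.

1716, 1034, 278, 145 bp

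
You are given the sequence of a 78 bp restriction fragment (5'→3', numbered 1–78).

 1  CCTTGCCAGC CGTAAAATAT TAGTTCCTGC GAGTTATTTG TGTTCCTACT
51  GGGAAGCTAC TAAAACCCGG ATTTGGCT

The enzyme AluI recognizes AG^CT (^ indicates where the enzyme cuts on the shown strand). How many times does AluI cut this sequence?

1

AGCT occurs starting at position 55.
AluI cuts at 1 site.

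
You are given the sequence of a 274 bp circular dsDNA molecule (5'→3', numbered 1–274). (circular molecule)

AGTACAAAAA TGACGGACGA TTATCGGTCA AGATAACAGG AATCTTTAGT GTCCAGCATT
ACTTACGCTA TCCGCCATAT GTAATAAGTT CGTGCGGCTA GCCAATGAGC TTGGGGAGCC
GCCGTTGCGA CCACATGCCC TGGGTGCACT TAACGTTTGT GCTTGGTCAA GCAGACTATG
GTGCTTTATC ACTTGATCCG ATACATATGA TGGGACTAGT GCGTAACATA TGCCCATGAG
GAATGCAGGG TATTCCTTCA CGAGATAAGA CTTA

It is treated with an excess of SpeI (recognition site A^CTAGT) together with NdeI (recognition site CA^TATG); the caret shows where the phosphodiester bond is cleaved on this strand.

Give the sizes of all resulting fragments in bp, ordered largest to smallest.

The SpeI site (ACTAGT) starts at position 215.
SpeI cuts after the first base of each site, so after position 215.
NdeI sites (CATATG) start at positions 76, 204, 227.
NdeI cuts after base 2 of each site, so after positions 77, 205, 228.
Combined cut positions: 77, 205, 215, 228.
Circular molecule, 4 cuts → 4 fragments:
  78–205 → 128 bp
  206–215 → 10 bp
  216–228 → 13 bp
  229–274 then 1–77 → 46 + 77 = 123 bp
Sorted largest to smallest: 128, 123, 13, 10 bp.

128, 123, 13, 10 bp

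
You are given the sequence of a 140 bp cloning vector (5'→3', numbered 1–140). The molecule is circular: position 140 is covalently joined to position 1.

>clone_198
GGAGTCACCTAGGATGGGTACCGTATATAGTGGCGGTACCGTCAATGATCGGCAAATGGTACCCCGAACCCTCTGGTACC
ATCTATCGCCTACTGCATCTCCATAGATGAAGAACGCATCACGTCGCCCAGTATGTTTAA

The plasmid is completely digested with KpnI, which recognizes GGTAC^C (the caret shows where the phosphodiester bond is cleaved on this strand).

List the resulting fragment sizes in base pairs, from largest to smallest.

KpnI sites (GGTACC) start at positions 17, 35, 58, 75.
KpnI cuts after base 5 of each site (before the last base), so after positions 21, 39, 62, 79.
Circular molecule, 4 cuts → 4 fragments:
  22–39 → 18 bp
  40–62 → 23 bp
  63–79 → 17 bp
  80–140 then 1–21 → 61 + 21 = 82 bp
Sorted largest to smallest: 82, 23, 18, 17 bp.

82, 23, 18, 17 bp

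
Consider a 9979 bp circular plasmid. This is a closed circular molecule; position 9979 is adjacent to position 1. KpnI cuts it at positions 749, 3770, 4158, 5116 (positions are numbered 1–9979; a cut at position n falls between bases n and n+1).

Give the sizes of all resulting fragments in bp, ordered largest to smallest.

5612, 3021, 958, 388 bp

Circular molecule, 4 cuts → 4 fragments:
  3770 − 749 = 3021 bp
  4158 − 3770 = 388 bp
  5116 − 4158 = 958 bp
  wrap: 9979 − 5116 + 749 = 5612 bp
Sorted largest to smallest: 5612, 3021, 958, 388 bp.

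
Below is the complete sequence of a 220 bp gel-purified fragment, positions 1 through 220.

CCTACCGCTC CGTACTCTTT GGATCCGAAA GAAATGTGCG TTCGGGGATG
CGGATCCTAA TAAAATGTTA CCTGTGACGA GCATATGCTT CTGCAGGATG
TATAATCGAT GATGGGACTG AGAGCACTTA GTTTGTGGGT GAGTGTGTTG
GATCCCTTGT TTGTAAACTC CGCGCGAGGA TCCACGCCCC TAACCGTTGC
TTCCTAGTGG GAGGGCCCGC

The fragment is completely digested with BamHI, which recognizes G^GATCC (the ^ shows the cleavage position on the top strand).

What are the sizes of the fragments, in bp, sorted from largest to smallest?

BamHI sites (GGATCC) start at positions 21, 52, 150, 178.
BamHI cuts after the first base of each site, so after positions 21, 52, 150, 178.
Linear molecule, 4 cuts → 5 fragments:
  1–21 → 21 bp
  22–52 → 31 bp
  53–150 → 98 bp
  151–178 → 28 bp
  179–220 → 42 bp
Sorted largest to smallest: 98, 42, 31, 28, 21 bp.

98, 42, 31, 28, 21 bp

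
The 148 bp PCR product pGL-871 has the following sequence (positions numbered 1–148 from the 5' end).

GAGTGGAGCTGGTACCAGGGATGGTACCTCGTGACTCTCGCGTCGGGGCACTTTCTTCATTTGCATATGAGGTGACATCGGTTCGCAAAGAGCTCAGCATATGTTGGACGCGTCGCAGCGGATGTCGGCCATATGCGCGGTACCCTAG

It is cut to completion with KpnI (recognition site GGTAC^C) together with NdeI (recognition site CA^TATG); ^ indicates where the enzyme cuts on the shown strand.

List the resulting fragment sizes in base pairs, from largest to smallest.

KpnI sites (GGTACC) start at positions 11, 23, 139.
KpnI cuts after base 5 of each site (before the last base), so after positions 15, 27, 143.
NdeI sites (CATATG) start at positions 64, 98, 130.
NdeI cuts after base 2 of each site, so after positions 65, 99, 131.
Combined cut positions: 15, 27, 65, 99, 131, 143.
Linear molecule, 6 cuts → 7 fragments:
  1–15 → 15 bp
  16–27 → 12 bp
  28–65 → 38 bp
  66–99 → 34 bp
  100–131 → 32 bp
  132–143 → 12 bp
  144–148 → 5 bp
Sorted largest to smallest: 38, 34, 32, 15, 12, 12, 5 bp.

38, 34, 32, 15, 12, 12, 5 bp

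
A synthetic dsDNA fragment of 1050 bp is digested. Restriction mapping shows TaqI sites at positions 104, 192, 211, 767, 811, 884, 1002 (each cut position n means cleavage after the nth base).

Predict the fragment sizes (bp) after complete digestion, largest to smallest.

556, 118, 104, 88, 73, 48, 44, 19 bp

Linear molecule, 7 cuts → 8 fragments:
  104 − 0 = 104 bp
  192 − 104 = 88 bp
  211 − 192 = 19 bp
  767 − 211 = 556 bp
  811 − 767 = 44 bp
  884 − 811 = 73 bp
  1002 − 884 = 118 bp
  1050 − 1002 = 48 bp
Sorted largest to smallest: 556, 118, 104, 88, 73, 48, 44, 19 bp.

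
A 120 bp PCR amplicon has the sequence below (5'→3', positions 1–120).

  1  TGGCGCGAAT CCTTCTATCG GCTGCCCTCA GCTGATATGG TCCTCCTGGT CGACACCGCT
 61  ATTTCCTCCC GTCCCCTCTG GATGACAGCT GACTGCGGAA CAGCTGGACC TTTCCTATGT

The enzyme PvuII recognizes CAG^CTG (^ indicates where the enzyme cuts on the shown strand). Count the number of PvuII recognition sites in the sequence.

3

CAGCTG occurs starting at positions 29, 86, 101.
PvuII cuts at 3 sites.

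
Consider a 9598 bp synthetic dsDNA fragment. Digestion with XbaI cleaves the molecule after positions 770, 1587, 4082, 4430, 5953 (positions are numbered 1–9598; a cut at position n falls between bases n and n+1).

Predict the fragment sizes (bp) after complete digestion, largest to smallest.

Linear molecule, 5 cuts → 6 fragments:
  770 − 0 = 770 bp
  1587 − 770 = 817 bp
  4082 − 1587 = 2495 bp
  4430 − 4082 = 348 bp
  5953 − 4430 = 1523 bp
  9598 − 5953 = 3645 bp
Sorted largest to smallest: 3645, 2495, 1523, 817, 770, 348 bp.

3645, 2495, 1523, 817, 770, 348 bp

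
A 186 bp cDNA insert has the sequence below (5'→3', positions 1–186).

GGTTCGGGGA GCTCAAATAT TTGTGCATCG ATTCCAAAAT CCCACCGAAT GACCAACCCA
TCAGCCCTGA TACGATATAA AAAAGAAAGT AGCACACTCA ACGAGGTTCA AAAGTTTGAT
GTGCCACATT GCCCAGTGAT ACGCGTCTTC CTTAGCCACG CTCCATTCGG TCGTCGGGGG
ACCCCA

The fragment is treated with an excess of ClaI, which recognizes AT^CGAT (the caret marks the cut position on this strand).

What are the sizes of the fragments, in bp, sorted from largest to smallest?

The ClaI site (ATCGAT) starts at position 27.
ClaI cuts after base 2 of each site, so after position 28.
Linear molecule, 1 cut → 2 fragments:
  1–28 → 28 bp
  29–186 → 158 bp
Sorted largest to smallest: 158, 28 bp.

158, 28 bp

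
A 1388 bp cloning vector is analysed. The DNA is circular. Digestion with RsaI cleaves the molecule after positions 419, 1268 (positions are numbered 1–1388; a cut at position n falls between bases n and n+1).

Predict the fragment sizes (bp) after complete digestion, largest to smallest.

849, 539 bp

Circular molecule, 2 cuts → 2 fragments:
  1268 − 419 = 849 bp
  wrap: 1388 − 1268 + 419 = 539 bp
Sorted largest to smallest: 849, 539 bp.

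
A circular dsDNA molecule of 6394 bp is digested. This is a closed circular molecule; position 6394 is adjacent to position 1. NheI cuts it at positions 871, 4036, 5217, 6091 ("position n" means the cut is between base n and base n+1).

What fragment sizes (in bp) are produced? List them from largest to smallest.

Circular molecule, 4 cuts → 4 fragments:
  4036 − 871 = 3165 bp
  5217 − 4036 = 1181 bp
  6091 − 5217 = 874 bp
  wrap: 6394 − 6091 + 871 = 1174 bp
Sorted largest to smallest: 3165, 1181, 1174, 874 bp.

3165, 1181, 1174, 874 bp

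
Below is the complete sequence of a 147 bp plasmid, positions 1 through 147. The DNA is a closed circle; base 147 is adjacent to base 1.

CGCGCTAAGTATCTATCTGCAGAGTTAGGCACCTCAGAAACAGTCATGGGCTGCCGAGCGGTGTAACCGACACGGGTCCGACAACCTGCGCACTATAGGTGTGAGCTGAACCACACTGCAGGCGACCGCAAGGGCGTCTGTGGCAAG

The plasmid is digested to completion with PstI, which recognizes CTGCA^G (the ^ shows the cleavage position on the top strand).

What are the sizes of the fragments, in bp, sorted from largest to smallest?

99, 48 bp

PstI sites (CTGCAG) start at positions 17, 116.
PstI cuts after base 5 of each site (before the last base), so after positions 21, 120.
Circular molecule, 2 cuts → 2 fragments:
  22–120 → 99 bp
  121–147 then 1–21 → 27 + 21 = 48 bp
Sorted largest to smallest: 99, 48 bp.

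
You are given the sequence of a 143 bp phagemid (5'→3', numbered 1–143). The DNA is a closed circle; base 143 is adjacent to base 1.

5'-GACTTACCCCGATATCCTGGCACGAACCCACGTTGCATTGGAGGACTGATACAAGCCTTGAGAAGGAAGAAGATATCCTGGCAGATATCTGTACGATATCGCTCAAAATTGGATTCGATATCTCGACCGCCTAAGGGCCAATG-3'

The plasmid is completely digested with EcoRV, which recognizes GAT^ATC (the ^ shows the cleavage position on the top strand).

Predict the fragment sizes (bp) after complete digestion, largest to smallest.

EcoRV sites (GATATC) start at positions 11, 72, 84, 95, 117.
EcoRV cuts after base 3 of each site, so after positions 13, 74, 86, 97, 119.
Circular molecule, 5 cuts → 5 fragments:
  14–74 → 61 bp
  75–86 → 12 bp
  87–97 → 11 bp
  98–119 → 22 bp
  120–143 then 1–13 → 24 + 13 = 37 bp
Sorted largest to smallest: 61, 37, 22, 12, 11 bp.

61, 37, 22, 12, 11 bp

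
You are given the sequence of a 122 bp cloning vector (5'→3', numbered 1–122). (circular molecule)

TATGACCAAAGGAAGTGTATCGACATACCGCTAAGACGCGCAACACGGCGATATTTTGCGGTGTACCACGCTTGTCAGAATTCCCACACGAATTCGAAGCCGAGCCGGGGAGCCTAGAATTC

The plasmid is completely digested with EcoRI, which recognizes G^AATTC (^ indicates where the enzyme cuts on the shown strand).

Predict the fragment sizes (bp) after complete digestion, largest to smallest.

83, 27, 12 bp

EcoRI sites (GAATTC) start at positions 78, 90, 117.
EcoRI cuts after the first base of each site, so after positions 78, 90, 117.
Circular molecule, 3 cuts → 3 fragments:
  79–90 → 12 bp
  91–117 → 27 bp
  118–122 then 1–78 → 5 + 78 = 83 bp
Sorted largest to smallest: 83, 27, 12 bp.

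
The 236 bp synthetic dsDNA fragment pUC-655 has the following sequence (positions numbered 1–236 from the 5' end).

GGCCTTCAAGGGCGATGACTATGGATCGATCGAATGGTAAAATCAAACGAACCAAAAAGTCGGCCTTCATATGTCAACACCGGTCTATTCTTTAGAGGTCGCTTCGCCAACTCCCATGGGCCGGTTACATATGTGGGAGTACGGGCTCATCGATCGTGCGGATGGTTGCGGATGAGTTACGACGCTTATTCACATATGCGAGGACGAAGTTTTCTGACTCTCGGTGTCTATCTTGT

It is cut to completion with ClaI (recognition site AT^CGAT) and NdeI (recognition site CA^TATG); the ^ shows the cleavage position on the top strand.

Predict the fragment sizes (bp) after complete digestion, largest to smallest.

60, 44, 43, 42, 26, 21 bp

ClaI sites (ATCGAT) start at positions 25, 149.
ClaI cuts after base 2 of each site, so after positions 26, 150.
NdeI sites (CATATG) start at positions 68, 128, 193.
NdeI cuts after base 2 of each site, so after positions 69, 129, 194.
Combined cut positions: 26, 69, 129, 150, 194.
Linear molecule, 5 cuts → 6 fragments:
  1–26 → 26 bp
  27–69 → 43 bp
  70–129 → 60 bp
  130–150 → 21 bp
  151–194 → 44 bp
  195–236 → 42 bp
Sorted largest to smallest: 60, 44, 43, 42, 26, 21 bp.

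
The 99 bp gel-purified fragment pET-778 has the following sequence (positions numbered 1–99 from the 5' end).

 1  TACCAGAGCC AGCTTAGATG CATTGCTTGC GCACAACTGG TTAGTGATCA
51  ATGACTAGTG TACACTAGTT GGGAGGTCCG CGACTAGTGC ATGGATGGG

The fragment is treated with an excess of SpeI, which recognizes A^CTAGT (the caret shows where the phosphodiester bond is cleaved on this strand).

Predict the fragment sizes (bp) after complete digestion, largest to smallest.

54, 19, 16, 10 bp

SpeI sites (ACTAGT) start at positions 54, 64, 83.
SpeI cuts after the first base of each site, so after positions 54, 64, 83.
Linear molecule, 3 cuts → 4 fragments:
  1–54 → 54 bp
  55–64 → 10 bp
  65–83 → 19 bp
  84–99 → 16 bp
Sorted largest to smallest: 54, 19, 16, 10 bp.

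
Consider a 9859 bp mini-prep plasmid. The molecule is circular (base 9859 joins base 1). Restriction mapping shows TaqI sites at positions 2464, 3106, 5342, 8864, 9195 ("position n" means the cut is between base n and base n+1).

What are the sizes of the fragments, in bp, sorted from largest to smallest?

3522, 3128, 2236, 642, 331 bp

Circular molecule, 5 cuts → 5 fragments:
  3106 − 2464 = 642 bp
  5342 − 3106 = 2236 bp
  8864 − 5342 = 3522 bp
  9195 − 8864 = 331 bp
  wrap: 9859 − 9195 + 2464 = 3128 bp
Sorted largest to smallest: 3522, 3128, 2236, 642, 331 bp.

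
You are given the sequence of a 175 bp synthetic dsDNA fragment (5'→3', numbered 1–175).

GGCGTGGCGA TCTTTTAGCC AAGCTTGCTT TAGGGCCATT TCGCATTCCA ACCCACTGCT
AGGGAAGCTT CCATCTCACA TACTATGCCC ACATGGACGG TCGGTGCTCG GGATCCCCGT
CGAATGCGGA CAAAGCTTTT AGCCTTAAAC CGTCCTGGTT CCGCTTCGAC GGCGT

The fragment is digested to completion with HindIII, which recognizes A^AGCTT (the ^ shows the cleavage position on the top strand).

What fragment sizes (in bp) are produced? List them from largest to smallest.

HindIII sites (AAGCTT) start at positions 21, 65, 133.
HindIII cuts after the first base of each site, so after positions 21, 65, 133.
Linear molecule, 3 cuts → 4 fragments:
  1–21 → 21 bp
  22–65 → 44 bp
  66–133 → 68 bp
  134–175 → 42 bp
Sorted largest to smallest: 68, 44, 42, 21 bp.

68, 44, 42, 21 bp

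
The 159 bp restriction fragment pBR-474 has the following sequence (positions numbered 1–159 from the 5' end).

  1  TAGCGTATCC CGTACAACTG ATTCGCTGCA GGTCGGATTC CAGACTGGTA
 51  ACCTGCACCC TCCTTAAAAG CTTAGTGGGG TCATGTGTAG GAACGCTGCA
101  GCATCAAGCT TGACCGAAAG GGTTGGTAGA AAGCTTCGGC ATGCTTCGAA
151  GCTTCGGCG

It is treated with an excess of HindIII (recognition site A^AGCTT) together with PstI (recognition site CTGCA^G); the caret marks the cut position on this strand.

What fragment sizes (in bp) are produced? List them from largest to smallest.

38, 32, 30, 25, 18, 10, 6 bp

HindIII sites (AAGCTT) start at positions 68, 106, 131, 149.
HindIII cuts after the first base of each site, so after positions 68, 106, 131, 149.
PstI sites (CTGCAG) start at positions 26, 96.
PstI cuts after base 5 of each site (before the last base), so after positions 30, 100.
Combined cut positions: 30, 68, 100, 106, 131, 149.
Linear molecule, 6 cuts → 7 fragments:
  1–30 → 30 bp
  31–68 → 38 bp
  69–100 → 32 bp
  101–106 → 6 bp
  107–131 → 25 bp
  132–149 → 18 bp
  150–159 → 10 bp
Sorted largest to smallest: 38, 32, 30, 25, 18, 10, 6 bp.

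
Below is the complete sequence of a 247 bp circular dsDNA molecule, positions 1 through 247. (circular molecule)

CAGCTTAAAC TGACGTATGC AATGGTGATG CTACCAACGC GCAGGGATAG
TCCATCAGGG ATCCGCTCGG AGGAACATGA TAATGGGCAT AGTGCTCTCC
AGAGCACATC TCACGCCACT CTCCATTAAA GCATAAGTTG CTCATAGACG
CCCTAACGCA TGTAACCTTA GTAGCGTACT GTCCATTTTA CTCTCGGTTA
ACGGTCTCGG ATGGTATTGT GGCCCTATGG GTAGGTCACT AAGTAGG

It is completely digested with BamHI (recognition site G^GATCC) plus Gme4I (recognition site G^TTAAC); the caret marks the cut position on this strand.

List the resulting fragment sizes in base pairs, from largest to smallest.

138, 109 bp

The BamHI site (GGATCC) starts at position 59.
BamHI cuts after the first base of each site, so after position 59.
The Gme4I site (GTTAAC) starts at position 197.
Gme4I cuts after the first base of each site, so after position 197.
Combined cut positions: 59, 197.
Circular molecule, 2 cuts → 2 fragments:
  60–197 → 138 bp
  198–247 then 1–59 → 50 + 59 = 109 bp
Sorted largest to smallest: 138, 109 bp.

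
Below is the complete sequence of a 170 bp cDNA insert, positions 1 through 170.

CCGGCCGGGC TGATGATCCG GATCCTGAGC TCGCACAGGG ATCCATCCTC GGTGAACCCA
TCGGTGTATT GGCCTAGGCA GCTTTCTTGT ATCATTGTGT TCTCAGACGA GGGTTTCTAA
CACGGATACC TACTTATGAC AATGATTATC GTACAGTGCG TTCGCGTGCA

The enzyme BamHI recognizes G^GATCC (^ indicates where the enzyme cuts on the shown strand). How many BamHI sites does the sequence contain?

2

GGATCC occurs starting at positions 20, 39.
BamHI cuts at 2 sites.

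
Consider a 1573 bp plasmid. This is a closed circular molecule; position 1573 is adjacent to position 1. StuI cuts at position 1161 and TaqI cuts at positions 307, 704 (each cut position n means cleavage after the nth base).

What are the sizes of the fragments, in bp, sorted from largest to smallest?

Combined cut positions (sorted): 307, 704, 1161.
Circular molecule, 3 cuts → 3 fragments:
  704 − 307 = 397 bp
  1161 − 704 = 457 bp
  wrap: 1573 − 1161 + 307 = 719 bp
Sorted largest to smallest: 719, 457, 397 bp.

719, 457, 397 bp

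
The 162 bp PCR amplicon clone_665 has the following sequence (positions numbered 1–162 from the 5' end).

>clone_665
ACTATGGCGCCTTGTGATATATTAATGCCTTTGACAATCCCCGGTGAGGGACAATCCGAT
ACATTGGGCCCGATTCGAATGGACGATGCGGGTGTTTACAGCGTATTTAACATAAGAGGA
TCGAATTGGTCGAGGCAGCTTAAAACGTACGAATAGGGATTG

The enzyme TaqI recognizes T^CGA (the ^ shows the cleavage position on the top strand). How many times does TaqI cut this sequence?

TCGA occurs starting at positions 75, 121, 130.
TaqI cuts at 3 sites.

3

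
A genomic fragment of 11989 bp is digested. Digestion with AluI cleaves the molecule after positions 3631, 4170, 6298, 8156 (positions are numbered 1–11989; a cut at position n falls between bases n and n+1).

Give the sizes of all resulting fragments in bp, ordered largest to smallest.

Linear molecule, 4 cuts → 5 fragments:
  3631 − 0 = 3631 bp
  4170 − 3631 = 539 bp
  6298 − 4170 = 2128 bp
  8156 − 6298 = 1858 bp
  11989 − 8156 = 3833 bp
Sorted largest to smallest: 3833, 3631, 2128, 1858, 539 bp.

3833, 3631, 2128, 1858, 539 bp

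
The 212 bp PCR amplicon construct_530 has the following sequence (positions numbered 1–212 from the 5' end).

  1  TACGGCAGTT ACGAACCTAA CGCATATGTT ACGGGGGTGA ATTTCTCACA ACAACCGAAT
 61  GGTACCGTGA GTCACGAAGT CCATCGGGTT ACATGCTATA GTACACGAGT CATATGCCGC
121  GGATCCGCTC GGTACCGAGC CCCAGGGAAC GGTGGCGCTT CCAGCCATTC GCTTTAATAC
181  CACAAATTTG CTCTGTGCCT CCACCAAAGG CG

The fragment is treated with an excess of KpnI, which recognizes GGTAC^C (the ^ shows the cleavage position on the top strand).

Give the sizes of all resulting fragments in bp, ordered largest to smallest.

77, 70, 65 bp

KpnI sites (GGTACC) start at positions 61, 131.
KpnI cuts after base 5 of each site (before the last base), so after positions 65, 135.
Linear molecule, 2 cuts → 3 fragments:
  1–65 → 65 bp
  66–135 → 70 bp
  136–212 → 77 bp
Sorted largest to smallest: 77, 70, 65 bp.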